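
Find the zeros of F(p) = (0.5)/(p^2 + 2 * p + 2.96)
Numerator is a nonzero constant (0.5) → Zeros: none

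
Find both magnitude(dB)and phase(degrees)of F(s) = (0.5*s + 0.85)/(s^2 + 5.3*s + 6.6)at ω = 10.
Substitute s = j*10: F(j10) = 0.0160944 - 0.0444004j.
|F| = 20*log₁₀(sqrt(Re²+Im²)) = -26.52 dB.
∠F = atan2(Im, Re) = -70.08°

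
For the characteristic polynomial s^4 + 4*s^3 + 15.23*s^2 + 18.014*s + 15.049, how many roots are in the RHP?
s^4 + 4*s^3 + 15.23*s^2 + 18.014*s + 15.049 = (s^2 + 1.4*s + 1.49)(s^2 + 2.6*s + 10.1). Poles: -0.7 + 1j, -0.7 - 1j, -1.3 + 2.9j, -1.3 - 2.9j. RHP poles (Re>0): 0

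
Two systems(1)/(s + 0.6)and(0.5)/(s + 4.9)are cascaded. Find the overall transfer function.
Series: H = H₁ · H₂ = (n₁·n₂)/(d₁·d₂).
Num: n₁·n₂ = 0.5. Den: d₁·d₂ = s^2 + 5.5*s + 2.94.
H(s) = (0.5)/(s^2 + 5.5*s + 2.94)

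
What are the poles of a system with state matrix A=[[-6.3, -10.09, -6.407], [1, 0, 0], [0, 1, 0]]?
Eigenvalues solve det(λI - A) = 0.
Characteristic polynomial: λ^3 + 6.3*λ^2 + 10.09*λ + 6.407 = 0.
Factor: (λ + 4.3)(λ^2 + 2*λ + 1.49) = 0.
Roots: -1 + 0.7j, -1 - 0.7j, -4.3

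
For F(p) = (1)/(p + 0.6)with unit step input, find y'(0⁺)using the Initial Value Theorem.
IVT: y'(0⁺) = lim_{p→∞} p²·Y(p) = lim_{p→∞} p·F(p).
deg(num) = 0, deg(den) = 1, relative degree = 1, so p·F(p) → (leading num)/(leading den) = 1/1 = 1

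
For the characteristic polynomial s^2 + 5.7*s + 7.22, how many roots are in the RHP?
s^2 + 5.7*s + 7.22 = (s + 3.8)(s + 1.9). Poles: -1.9, -3.8. RHP poles (Re>0): 0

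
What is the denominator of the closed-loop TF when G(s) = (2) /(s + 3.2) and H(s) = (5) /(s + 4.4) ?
Characteristic poly = G_den * H_den + G_num * H_num = (s^2 + 7.6*s + 14.08) + (10) = s^2 + 7.6*s + 24.08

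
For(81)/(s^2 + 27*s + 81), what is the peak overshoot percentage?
Standard form: ωn²/(s²+2ζωn·s+ωn²) → ωn = 9, ζ = 1.5.
ζ ≥ 1, so the response is non-oscillatory: peak overshoot = 0%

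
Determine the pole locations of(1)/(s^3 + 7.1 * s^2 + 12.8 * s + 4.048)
Set denominator = 0: s^3 + 7.1*s^2 + 12.8*s + 4.048 = (s + 4.4)(s + 2.3)(s + 0.4) = 0 → Poles: -0.4, -2.3, -4.4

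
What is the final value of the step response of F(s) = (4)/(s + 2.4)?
FVT: lim_{t→∞} y(t) = lim_{s→0} s*Y(s) where Y(s) = F(s)/s.
= lim_{s→0} F(s) = F(0) = num(0)/den(0) = 4/2.4 = 1.667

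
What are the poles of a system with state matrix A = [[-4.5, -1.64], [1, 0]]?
Eigenvalues solve det(λI - A) = 0.
Characteristic polynomial: λ^2 + 4.5*λ + 1.64 = 0.
Factor: (λ + 0.4)(λ + 4.1) = 0.
Roots: -0.4, -4.1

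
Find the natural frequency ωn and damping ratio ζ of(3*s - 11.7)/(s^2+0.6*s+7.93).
Underdamped: complex pole -0.3 + 2.8j. ωn = |pole| = 2.816, ζ = -Re(pole)/ωn = 0.1065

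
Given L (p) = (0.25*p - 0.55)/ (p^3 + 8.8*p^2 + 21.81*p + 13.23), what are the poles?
Set denominator = 0: p^3 + 8.8*p^2 + 21.81*p + 13.23 = (p + 0.9)(p + 3)(p + 4.9) = 0 → Poles: -0.9, -3, -4.9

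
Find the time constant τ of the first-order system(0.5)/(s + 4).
First-order system: τ = -1/pole. Pole = -4. τ = -1/(-4) = 0.25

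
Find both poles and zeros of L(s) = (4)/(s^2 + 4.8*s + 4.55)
Set denominator = 0: s^2 + 4.8*s + 4.55 = (s + 3.5)(s + 1.3) = 0 → Poles: -1.3, -3.5
Numerator is a nonzero constant (4) → Zeros: none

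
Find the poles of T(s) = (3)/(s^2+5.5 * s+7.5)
Set denominator = 0: s^2 + 5.5*s + 7.5 = (s + 2.5)(s + 3) = 0 → Poles: -2.5, -3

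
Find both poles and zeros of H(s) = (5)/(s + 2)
Set denominator = 0: s + 2 = 0 → Poles: -2
Numerator is a nonzero constant (5) → Zeros: none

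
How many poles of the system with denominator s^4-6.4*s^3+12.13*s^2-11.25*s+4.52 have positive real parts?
s^4 - 6.4*s^3 + 12.13*s^2 - 11.25*s + 4.52 = (s - 4)(s - 1)(s^2 - 1.4*s + 1.13). Poles: 0.7 + 0.8j, 0.7 - 0.8j, 1, 4. RHP poles (Re>0): 4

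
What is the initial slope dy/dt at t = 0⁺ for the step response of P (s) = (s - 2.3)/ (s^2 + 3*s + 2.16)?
IVT: y'(0⁺) = lim_{s→∞} s²·Y(s) = lim_{s→∞} s·P(s).
deg(num) = 1, deg(den) = 2, relative degree = 1, so s·P(s) → (leading num)/(leading den) = 1/1 = 1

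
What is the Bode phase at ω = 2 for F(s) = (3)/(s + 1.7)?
Substitute s = j*2: F(j2) = 0.740203 - 0.870827j.
∠F(j2) = atan2(Im, Re) = atan2(-0.870827, 0.740203) = -49.64°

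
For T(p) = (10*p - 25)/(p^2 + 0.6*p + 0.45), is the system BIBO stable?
Denominator: p^2 + 0.6*p + 0.45. Poles: -0.3 + 0.6j, -0.3 - 0.6j. All Re(p)<0: Yes (stable)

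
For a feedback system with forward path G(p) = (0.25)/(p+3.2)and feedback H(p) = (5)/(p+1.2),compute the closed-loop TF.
Closed-loop T = G/(1+GH).
Numerator: G_num * H_den = 0.25*p + 0.3.
Denominator: G_den * H_den + G_num * H_num = (p^2 + 4.4*p + 3.84) + (1.25) = p^2 + 4.4*p + 5.09.
T(p) = (0.25*p + 0.3)/(p^2 + 4.4*p + 5.09)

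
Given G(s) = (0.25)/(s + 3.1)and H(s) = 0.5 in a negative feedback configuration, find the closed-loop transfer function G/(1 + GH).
Closed-loop T = G/(1+GH).
Numerator: G_num * H_den = 0.25.
Denominator: G_den * H_den + G_num * H_num = (s + 3.1) + (0.125) = s + 3.225.
T(s) = (0.25)/(s + 3.225)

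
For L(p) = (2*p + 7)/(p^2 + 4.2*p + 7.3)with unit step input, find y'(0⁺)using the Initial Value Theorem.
IVT: y'(0⁺) = lim_{p→∞} p²·Y(p) = lim_{p→∞} p·L(p).
deg(num) = 1, deg(den) = 2, relative degree = 1, so p·L(p) → (leading num)/(leading den) = 2/1 = 2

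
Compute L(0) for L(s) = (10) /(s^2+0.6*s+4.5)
DC gain = L(0) = num(0)/den(0) = 10/4.5 = 2.222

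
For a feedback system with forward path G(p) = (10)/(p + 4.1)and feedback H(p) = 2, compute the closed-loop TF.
Closed-loop T = G/(1+GH).
Numerator: G_num * H_den = 10.
Denominator: G_den * H_den + G_num * H_num = (p + 4.1) + (20) = p + 24.1.
T(p) = (10)/(p + 24.1)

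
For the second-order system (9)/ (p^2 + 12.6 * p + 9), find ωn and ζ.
Standard form: ωn²/(p²+2ζωn·p+ωn²).
const=9=ωn² → ωn=3, p coeff=12.6=2ζωn → ζ=2.1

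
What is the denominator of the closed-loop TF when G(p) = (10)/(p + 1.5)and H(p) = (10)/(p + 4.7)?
Characteristic poly = G_den * H_den + G_num * H_num = (p^2 + 6.2*p + 7.05) + (100) = p^2 + 6.2*p + 107.05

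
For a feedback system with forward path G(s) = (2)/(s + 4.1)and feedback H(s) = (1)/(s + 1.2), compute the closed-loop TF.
Closed-loop T = G/(1+GH).
Numerator: G_num * H_den = 2*s + 2.4.
Denominator: G_den * H_den + G_num * H_num = (s^2 + 5.3*s + 4.92) + (2) = s^2 + 5.3*s + 6.92.
T(s) = (2*s + 2.4)/(s^2 + 5.3*s + 6.92)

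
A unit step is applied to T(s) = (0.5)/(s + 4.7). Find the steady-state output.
FVT: lim_{t→∞} y(t) = lim_{s→0} s*Y(s) where Y(s) = T(s)/s.
= lim_{s→0} T(s) = T(0) = num(0)/den(0) = 0.5/4.7 = 0.1064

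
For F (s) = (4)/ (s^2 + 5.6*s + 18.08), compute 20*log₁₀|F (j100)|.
Substitute s = j*100: F(j100) = -0.000399467 - 2.24107e-05j.
|F(j100)| = sqrt(Re² + Im²) = 0.0004001.
20*log₁₀(0.0004001) = -67.96 dB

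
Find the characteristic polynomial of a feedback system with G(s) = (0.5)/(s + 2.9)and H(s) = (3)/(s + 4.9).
Characteristic poly = G_den * H_den + G_num * H_num = (s^2 + 7.8*s + 14.21) + (1.5) = s^2 + 7.8*s + 15.71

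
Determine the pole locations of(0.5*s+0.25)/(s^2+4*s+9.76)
Set denominator = 0: s^2 + 4*s + 9.76 = 0 → Poles: -2 + 2.4j, -2 - 2.4j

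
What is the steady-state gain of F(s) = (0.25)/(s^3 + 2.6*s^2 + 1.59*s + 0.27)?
DC gain = F(0) = num(0)/den(0) = 0.25/0.27 = 0.9259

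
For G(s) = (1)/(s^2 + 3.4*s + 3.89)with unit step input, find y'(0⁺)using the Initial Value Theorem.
IVT: y'(0⁺) = lim_{s→∞} s²·Y(s) = lim_{s→∞} s·G(s).
deg(num) = 0, deg(den) = 2, relative degree = 2 ≥ 2, so s·G(s) → 0. Initial slope = 0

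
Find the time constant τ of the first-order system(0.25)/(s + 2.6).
First-order system: τ = -1/pole. Pole = -2.6. τ = -1/(-2.6) = 0.3846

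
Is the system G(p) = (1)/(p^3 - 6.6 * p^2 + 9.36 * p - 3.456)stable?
Denominator: p^3 - 6.6*p^2 + 9.36*p - 3.456 = (p - 1.2)(p - 0.6)(p - 4.8). Poles: 0.6, 1.2, 4.8. All Re(p)<0: No (unstable)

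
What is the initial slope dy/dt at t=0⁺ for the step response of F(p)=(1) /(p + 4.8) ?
IVT: y'(0⁺) = lim_{p→∞} p²·Y(p) = lim_{p→∞} p·F(p).
deg(num) = 0, deg(den) = 1, relative degree = 1, so p·F(p) → (leading num)/(leading den) = 1/1 = 1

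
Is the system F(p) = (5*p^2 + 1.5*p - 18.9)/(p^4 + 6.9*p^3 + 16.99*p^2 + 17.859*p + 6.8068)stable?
Denominator: p^4 + 6.9*p^3 + 16.99*p^2 + 17.859*p + 6.8068 = (p + 1.7)(p + 2.8)(p + 1.3)(p + 1.1). Poles: -1.1, -1.3, -1.7, -2.8. All Re(p)<0: Yes (stable)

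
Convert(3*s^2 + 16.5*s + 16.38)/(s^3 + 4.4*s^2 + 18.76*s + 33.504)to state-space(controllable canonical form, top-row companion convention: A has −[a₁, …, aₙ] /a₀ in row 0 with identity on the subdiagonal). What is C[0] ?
Reachable canonical form: C = numerator coefficients (right-aligned, zero-padded to length n).
num = 3*s^2 + 16.5*s + 16.38, C = [[3, 16.5, 16.38]].
C[0] = 3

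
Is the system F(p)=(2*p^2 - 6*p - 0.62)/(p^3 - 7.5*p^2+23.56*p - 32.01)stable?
Denominator: p^3 - 7.5*p^2 + 23.56*p - 32.01 = (p - 3.3)(p^2 - 4.2*p + 9.7). Poles: 2.1 + 2.3j, 2.1 - 2.3j, 3.3. All Re(p)<0: No (unstable)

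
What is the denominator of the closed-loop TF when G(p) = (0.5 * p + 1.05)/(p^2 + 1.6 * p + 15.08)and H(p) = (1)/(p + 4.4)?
Characteristic poly = G_den * H_den + G_num * H_num = (p^3 + 6*p^2 + 22.12*p + 66.352) + (0.5*p + 1.05) = p^3 + 6*p^2 + 22.62*p + 67.402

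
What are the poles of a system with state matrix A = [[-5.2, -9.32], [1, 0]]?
Eigenvalues solve det(λI - A) = 0.
Characteristic polynomial: λ^2 + 5.2*λ + 9.32 = 0.
Roots: -2.6 + 1.6j, -2.6 - 1.6j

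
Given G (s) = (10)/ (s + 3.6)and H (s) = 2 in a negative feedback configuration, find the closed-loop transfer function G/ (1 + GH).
Closed-loop T = G/(1+GH).
Numerator: G_num * H_den = 10.
Denominator: G_den * H_den + G_num * H_num = (s + 3.6) + (20) = s + 23.6.
T(s) = (10)/(s + 23.6)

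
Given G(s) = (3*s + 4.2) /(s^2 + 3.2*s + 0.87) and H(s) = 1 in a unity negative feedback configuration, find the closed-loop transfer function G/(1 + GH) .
Closed-loop T = G/(1+GH).
Numerator: G_num * H_den = 3*s + 4.2.
Denominator: G_den * H_den + G_num * H_num = (s^2 + 3.2*s + 0.87) + (3*s + 4.2) = s^2 + 6.2*s + 5.07.
T(s) = (3*s + 4.2)/(s^2 + 6.2*s + 5.07)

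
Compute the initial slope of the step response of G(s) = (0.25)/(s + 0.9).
IVT: y'(0⁺) = lim_{s→∞} s²·Y(s) = lim_{s→∞} s·G(s).
deg(num) = 0, deg(den) = 1, relative degree = 1, so s·G(s) → (leading num)/(leading den) = 0.25/1 = 0.25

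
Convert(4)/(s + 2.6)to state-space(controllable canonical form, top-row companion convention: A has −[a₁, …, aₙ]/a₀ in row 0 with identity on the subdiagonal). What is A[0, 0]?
Reachable canonical form for den = s + 2.6: top row of A = -[a₁,a₂,...,aₙ]/a₀, ones on the subdiagonal, zeros elsewhere.
A = [[-2.6]].
A[0,0] = -2.6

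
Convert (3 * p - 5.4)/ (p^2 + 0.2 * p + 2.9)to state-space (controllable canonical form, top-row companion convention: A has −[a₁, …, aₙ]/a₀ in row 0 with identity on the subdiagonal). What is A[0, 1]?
Reachable canonical form for den = p^2 + 0.2*p + 2.9: top row of A = -[a₁,a₂,...,aₙ]/a₀, ones on the subdiagonal, zeros elsewhere.
A = [[-0.2, -2.9], [1, 0]].
A[0,1] = -2.9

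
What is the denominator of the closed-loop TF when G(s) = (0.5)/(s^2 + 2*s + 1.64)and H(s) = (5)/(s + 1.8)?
Characteristic poly = G_den * H_den + G_num * H_num = (s^3 + 3.8*s^2 + 5.24*s + 2.952) + (2.5) = s^3 + 3.8*s^2 + 5.24*s + 5.452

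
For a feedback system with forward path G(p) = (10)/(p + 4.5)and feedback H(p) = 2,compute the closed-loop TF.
Closed-loop T = G/(1+GH).
Numerator: G_num * H_den = 10.
Denominator: G_den * H_den + G_num * H_num = (p + 4.5) + (20) = p + 24.5.
T(p) = (10)/(p + 24.5)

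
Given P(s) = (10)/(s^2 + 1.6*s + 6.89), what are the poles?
Set denominator = 0: s^2 + 1.6*s + 6.89 = 0 → Poles: -0.8 + 2.5j, -0.8 - 2.5j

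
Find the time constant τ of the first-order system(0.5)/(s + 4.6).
First-order system: τ = -1/pole. Pole = -4.6. τ = -1/(-4.6) = 0.2174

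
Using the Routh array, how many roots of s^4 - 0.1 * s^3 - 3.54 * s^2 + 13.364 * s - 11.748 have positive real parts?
Routh array:
s^4: [1, -3.54, -11.748]; s^3: [-0.1, 13.364]; s^2: [130.1, -11.748]; s^1: [13.355]; s^0: [-11.748]
First column: [1, -0.1, 130.1, 13.355, -11.748]. Sign changes = RHP roots = 3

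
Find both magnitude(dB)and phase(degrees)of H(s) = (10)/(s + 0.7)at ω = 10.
Substitute s = j*10: H(j10) = 0.0696587 - 0.995124j.
|H| = 20*log₁₀(sqrt(Re²+Im²)) = -0.02 dB.
∠H = atan2(Im, Re) = -86.00°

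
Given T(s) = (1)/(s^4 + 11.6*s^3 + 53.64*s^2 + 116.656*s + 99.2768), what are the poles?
Set denominator = 0: s^4 + 11.6*s^3 + 53.64*s^2 + 116.656*s + 99.2768 = (s + 2.8)(s + 3.2)(s^2 + 5.6*s + 11.08) = 0 → Poles: -2.8, -2.8 + 1.8j, -2.8 - 1.8j, -3.2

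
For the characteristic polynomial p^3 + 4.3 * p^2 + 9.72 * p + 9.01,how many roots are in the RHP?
p^3 + 4.3*p^2 + 9.72*p + 9.01 = (p + 1.7)(p^2 + 2.6*p + 5.3). Poles: -1.3 + 1.9j, -1.3 - 1.9j, -1.7. RHP poles (Re>0): 0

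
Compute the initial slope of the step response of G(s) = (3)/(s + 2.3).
IVT: y'(0⁺) = lim_{s→∞} s²·Y(s) = lim_{s→∞} s·G(s).
deg(num) = 0, deg(den) = 1, relative degree = 1, so s·G(s) → (leading num)/(leading den) = 3/1 = 3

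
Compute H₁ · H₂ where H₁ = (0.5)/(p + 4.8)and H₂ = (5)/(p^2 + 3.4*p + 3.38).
Series: H = H₁ · H₂ = (n₁·n₂)/(d₁·d₂).
Num: n₁·n₂ = 2.5. Den: d₁·d₂ = p^3 + 8.2*p^2 + 19.7*p + 16.224.
H(p) = (2.5)/(p^3 + 8.2*p^2 + 19.7*p + 16.224)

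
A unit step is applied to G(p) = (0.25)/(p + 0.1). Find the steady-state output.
FVT: lim_{t→∞} y(t) = lim_{p→0} p*Y(p) where Y(p) = G(p)/p.
= lim_{p→0} G(p) = G(0) = num(0)/den(0) = 0.25/0.1 = 2.5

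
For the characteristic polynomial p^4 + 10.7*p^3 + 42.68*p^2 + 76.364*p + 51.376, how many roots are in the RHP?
p^4 + 10.7*p^3 + 42.68*p^2 + 76.364*p + 51.376 = (p + 1.9)(p + 4)(p^2 + 4.8*p + 6.76). Poles: -1.9, -2.4 + 1j, -2.4 - 1j, -4. RHP poles (Re>0): 0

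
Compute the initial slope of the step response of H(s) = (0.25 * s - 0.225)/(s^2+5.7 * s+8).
IVT: y'(0⁺) = lim_{s→∞} s²·Y(s) = lim_{s→∞} s·H(s).
deg(num) = 1, deg(den) = 2, relative degree = 1, so s·H(s) → (leading num)/(leading den) = 0.25/1 = 0.25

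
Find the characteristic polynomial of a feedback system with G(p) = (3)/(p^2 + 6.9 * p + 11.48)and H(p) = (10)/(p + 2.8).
Characteristic poly = G_den * H_den + G_num * H_num = (p^3 + 9.7*p^2 + 30.8*p + 32.144) + (30) = p^3 + 9.7*p^2 + 30.8*p + 62.144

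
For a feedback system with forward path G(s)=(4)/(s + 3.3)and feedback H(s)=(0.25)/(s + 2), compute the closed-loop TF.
Closed-loop T = G/(1+GH).
Numerator: G_num * H_den = 4*s + 8.
Denominator: G_den * H_den + G_num * H_num = (s^2 + 5.3*s + 6.6) + (1) = s^2 + 5.3*s + 7.6.
T(s) = (4*s + 8)/(s^2 + 5.3*s + 7.6)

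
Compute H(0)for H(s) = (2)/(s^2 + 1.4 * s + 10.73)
DC gain = H(0) = num(0)/den(0) = 2/10.73 = 0.1864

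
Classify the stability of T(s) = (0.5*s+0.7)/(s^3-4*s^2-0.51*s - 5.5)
Denominator: s^3 - 4*s^2 - 0.51*s - 5.5 = (s - 4.4)(s^2 + 0.4*s + 1.25). Poles: -0.2 + 1.1j, -0.2 - 1.1j, 4.4. Unstable (1 pole(s) in RHP)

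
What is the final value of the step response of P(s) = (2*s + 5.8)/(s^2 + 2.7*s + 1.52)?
FVT: lim_{t→∞} y(t) = lim_{s→0} s*Y(s) where Y(s) = P(s)/s.
= lim_{s→0} P(s) = P(0) = num(0)/den(0) = 5.8/1.52 = 3.816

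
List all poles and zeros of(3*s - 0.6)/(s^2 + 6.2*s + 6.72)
Set denominator = 0: s^2 + 6.2*s + 6.72 = (s + 1.4)(s + 4.8) = 0 → Poles: -1.4, -4.8
Set numerator = 0: 3*s - 0.6 = 0 → Zeros: 0.2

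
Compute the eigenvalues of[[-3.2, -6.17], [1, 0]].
Eigenvalues solve det(λI - A) = 0.
Characteristic polynomial: λ^2 + 3.2*λ + 6.17 = 0.
Roots: -1.6 + 1.9j, -1.6 - 1.9j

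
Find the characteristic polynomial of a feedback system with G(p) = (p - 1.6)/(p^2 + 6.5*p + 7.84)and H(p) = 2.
Characteristic poly = G_den * H_den + G_num * H_num = (p^2 + 6.5*p + 7.84) + (2*p - 3.2) = p^2 + 8.5*p + 4.64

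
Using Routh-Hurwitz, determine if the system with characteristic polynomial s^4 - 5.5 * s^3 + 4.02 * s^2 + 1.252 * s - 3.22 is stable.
Routh array:
s^4: [1, 4.02, -3.22]; s^3: [-5.5, 1.252]; s^2: [4.24764, -3.22]; s^1: [-2.91738]; s^0: [-3.22]
First column: [1, -5.5, 4.24764, -2.91738, -3.22]. Sign changes = 3.
No, unstable (3 RHP root(s))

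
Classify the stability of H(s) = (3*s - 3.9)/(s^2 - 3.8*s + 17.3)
Denominator: s^2 - 3.8*s + 17.3. Poles: 1.9 + 3.7j, 1.9 - 3.7j. Unstable (2 pole(s) in RHP)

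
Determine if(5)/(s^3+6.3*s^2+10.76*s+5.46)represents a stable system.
Denominator: s^3 + 6.3*s^2 + 10.76*s + 5.46 = (s + 3.9)(s + 1)(s + 1.4). Poles: -1, -1.4, -3.9. All Re(p)<0: Yes (stable)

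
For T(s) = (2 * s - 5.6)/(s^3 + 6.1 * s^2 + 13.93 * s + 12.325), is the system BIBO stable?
Denominator: s^3 + 6.1*s^2 + 13.93*s + 12.325 = (s + 2.5)(s^2 + 3.6*s + 4.93). Poles: -1.8 + 1.3j, -1.8 - 1.3j, -2.5. All Re(p)<0: Yes (stable)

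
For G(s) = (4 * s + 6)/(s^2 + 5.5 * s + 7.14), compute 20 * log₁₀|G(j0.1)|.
Substitute s = j*0.1: G(j0.1) = 0.840839 - 0.00876037j.
|G(j0.1)| = sqrt(Re² + Im²) = 0.8409.
20*log₁₀(0.8409) = -1.51 dB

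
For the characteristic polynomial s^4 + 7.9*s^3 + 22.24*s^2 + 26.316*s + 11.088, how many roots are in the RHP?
s^4 + 7.9*s^3 + 22.24*s^2 + 26.316*s + 11.088 = (s + 1.1)(s + 3)(s + 2.4)(s + 1.4). Poles: -1.1, -1.4, -2.4, -3. RHP poles (Re>0): 0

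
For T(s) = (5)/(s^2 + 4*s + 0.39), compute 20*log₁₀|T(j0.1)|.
Substitute s = j*0.1: T(j0.1) = 6.24179 - 6.5703j.
|T(j0.1)| = sqrt(Re² + Im²) = 9.062.
20*log₁₀(9.062) = 19.14 dB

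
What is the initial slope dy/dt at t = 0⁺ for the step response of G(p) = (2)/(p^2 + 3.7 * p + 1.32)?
IVT: y'(0⁺) = lim_{p→∞} p²·Y(p) = lim_{p→∞} p·G(p).
deg(num) = 0, deg(den) = 2, relative degree = 2 ≥ 2, so p·G(p) → 0. Initial slope = 0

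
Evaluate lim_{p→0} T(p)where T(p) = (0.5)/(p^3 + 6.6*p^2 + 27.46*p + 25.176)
DC gain = T(0) = num(0)/den(0) = 0.5/25.176 = 0.01986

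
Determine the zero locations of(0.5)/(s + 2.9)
Numerator is a nonzero constant (0.5) → Zeros: none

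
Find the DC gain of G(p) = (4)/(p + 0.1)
DC gain = G(0) = num(0)/den(0) = 4/0.1 = 40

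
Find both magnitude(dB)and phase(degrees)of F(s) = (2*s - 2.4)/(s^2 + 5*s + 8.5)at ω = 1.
Substitute s = j*1: F(j1) = -0.0984615 + 0.332308j.
|F| = 20*log₁₀(sqrt(Re²+Im²)) = -9.20 dB.
∠F = atan2(Im, Re) = 106.50°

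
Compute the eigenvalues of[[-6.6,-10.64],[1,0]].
Eigenvalues solve det(λI - A) = 0.
Characteristic polynomial: λ^2 + 6.6*λ + 10.64 = 0.
Factor: (λ + 2.8)(λ + 3.8) = 0.
Roots: -2.8, -3.8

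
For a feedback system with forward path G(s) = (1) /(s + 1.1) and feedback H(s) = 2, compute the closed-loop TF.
Closed-loop T = G/(1+GH).
Numerator: G_num * H_den = 1.
Denominator: G_den * H_den + G_num * H_num = (s + 1.1) + (2) = s + 3.1.
T(s) = (1)/(s + 3.1)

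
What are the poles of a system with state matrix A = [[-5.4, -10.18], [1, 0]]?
Eigenvalues solve det(λI - A) = 0.
Characteristic polynomial: λ^2 + 5.4*λ + 10.18 = 0.
Roots: -2.7 + 1.7j, -2.7 - 1.7j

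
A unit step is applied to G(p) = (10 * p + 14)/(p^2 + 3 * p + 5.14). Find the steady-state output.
FVT: lim_{t→∞} y(t) = lim_{p→0} p*Y(p) where Y(p) = G(p)/p.
= lim_{p→0} G(p) = G(0) = num(0)/den(0) = 14/5.14 = 2.724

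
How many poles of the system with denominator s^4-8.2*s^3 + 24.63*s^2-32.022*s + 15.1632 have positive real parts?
s^4 - 8.2*s^3 + 24.63*s^2 - 32.022*s + 15.1632 = (s - 2.4)(s - 1.3)(s - 2.7)(s - 1.8). Poles: 1.3, 1.8, 2.4, 2.7. RHP poles (Re>0): 4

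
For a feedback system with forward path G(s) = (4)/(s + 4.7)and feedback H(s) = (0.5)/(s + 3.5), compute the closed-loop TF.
Closed-loop T = G/(1+GH).
Numerator: G_num * H_den = 4*s + 14.
Denominator: G_den * H_den + G_num * H_num = (s^2 + 8.2*s + 16.45) + (2) = s^2 + 8.2*s + 18.45.
T(s) = (4*s + 14)/(s^2 + 8.2*s + 18.45)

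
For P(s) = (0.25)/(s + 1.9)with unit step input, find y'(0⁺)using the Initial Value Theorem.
IVT: y'(0⁺) = lim_{s→∞} s²·Y(s) = lim_{s→∞} s·P(s).
deg(num) = 0, deg(den) = 1, relative degree = 1, so s·P(s) → (leading num)/(leading den) = 0.25/1 = 0.25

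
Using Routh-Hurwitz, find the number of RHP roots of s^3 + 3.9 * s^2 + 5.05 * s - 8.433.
Routh array:
s^3: [1, 5.05]; s^2: [3.9, -8.433]; s^1: [7.21231]; s^0: [-8.433]
First column: [1, 3.9, 7.21231, -8.433]. Sign changes = RHP roots = 1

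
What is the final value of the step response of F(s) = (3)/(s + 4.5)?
FVT: lim_{t→∞} y(t) = lim_{s→0} s*Y(s) where Y(s) = F(s)/s.
= lim_{s→0} F(s) = F(0) = num(0)/den(0) = 3/4.5 = 0.6667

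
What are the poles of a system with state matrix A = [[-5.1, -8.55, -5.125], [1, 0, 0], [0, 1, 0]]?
Eigenvalues solve det(λI - A) = 0.
Characteristic polynomial: λ^3 + 5.1*λ^2 + 8.55*λ + 5.125 = 0.
Factor: (λ + 2.5)(λ^2 + 2.6*λ + 2.05) = 0.
Roots: -1.3 + 0.6j, -1.3 - 0.6j, -2.5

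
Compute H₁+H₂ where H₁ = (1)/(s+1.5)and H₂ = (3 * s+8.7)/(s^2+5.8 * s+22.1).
Parallel: H = H₁ + H₂ = (n₁·d₂ + n₂·d₁)/(d₁·d₂).
n₁·d₂ = s^2 + 5.8*s + 22.1. n₂·d₁ = 3*s^2 + 13.2*s + 13.05. Sum = 4*s^2 + 19*s + 35.15. d₁·d₂ = s^3 + 7.3*s^2 + 30.8*s + 33.15.
H(s) = (4*s^2 + 19*s + 35.15)/(s^3 + 7.3*s^2 + 30.8*s + 33.15)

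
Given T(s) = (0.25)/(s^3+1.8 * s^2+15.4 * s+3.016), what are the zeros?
Numerator is a nonzero constant (0.25) → Zeros: none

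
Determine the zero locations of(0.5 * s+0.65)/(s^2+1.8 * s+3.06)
Set numerator = 0: 0.5*s + 0.65 = 0 → Zeros: -1.3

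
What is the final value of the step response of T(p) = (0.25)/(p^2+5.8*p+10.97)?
FVT: lim_{t→∞} y(t) = lim_{p→0} p*Y(p) where Y(p) = T(p)/p.
= lim_{p→0} T(p) = T(0) = num(0)/den(0) = 0.25/10.97 = 0.02279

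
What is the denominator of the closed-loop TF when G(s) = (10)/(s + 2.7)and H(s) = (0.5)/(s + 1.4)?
Characteristic poly = G_den * H_den + G_num * H_num = (s^2 + 4.1*s + 3.78) + (5) = s^2 + 4.1*s + 8.78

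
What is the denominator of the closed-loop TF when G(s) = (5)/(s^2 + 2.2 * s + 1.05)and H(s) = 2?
Characteristic poly = G_den * H_den + G_num * H_num = (s^2 + 2.2*s + 1.05) + (10) = s^2 + 2.2*s + 11.05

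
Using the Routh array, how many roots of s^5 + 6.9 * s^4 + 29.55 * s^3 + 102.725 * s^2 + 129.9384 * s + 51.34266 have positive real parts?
Routh array:
s^5: [1, 29.55, 129.9384]; s^4: [6.9, 102.725, 51.34266]; s^3: [14.6623, 122.497]; s^2: [45.0784, 51.34266]; s^1: [105.798]; s^0: [51.34266]
First column: [1, 6.9, 14.6623, 45.0784, 105.798, 51.34266]. Sign changes = RHP roots = 0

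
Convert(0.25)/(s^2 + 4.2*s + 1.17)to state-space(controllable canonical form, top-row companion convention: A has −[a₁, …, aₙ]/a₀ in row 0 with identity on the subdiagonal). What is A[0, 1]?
Reachable canonical form for den = s^2 + 4.2*s + 1.17: top row of A = -[a₁,a₂,...,aₙ]/a₀, ones on the subdiagonal, zeros elsewhere.
A = [[-4.2, -1.17], [1, 0]].
A[0,1] = -1.17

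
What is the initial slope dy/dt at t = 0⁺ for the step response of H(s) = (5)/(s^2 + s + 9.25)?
IVT: y'(0⁺) = lim_{s→∞} s²·Y(s) = lim_{s→∞} s·H(s).
deg(num) = 0, deg(den) = 2, relative degree = 2 ≥ 2, so s·H(s) → 0. Initial slope = 0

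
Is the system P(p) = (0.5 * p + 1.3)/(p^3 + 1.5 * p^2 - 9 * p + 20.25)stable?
Denominator: p^3 + 1.5*p^2 - 9*p + 20.25 = (p + 4.5)(p^2 - 3*p + 4.5). Poles: -4.5, 1.5 + 1.5j, 1.5 - 1.5j. All Re(p)<0: No (unstable)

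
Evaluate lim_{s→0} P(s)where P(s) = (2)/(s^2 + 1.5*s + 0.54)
DC gain = P(0) = num(0)/den(0) = 2/0.54 = 3.704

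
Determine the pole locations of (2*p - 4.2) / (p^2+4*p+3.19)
Set denominator = 0: p^2 + 4*p + 3.19 = (p + 1.1)(p + 2.9) = 0 → Poles: -1.1, -2.9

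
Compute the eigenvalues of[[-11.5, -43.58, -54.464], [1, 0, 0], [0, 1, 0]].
Eigenvalues solve det(λI - A) = 0.
Characteristic polynomial: λ^3 + 11.5*λ^2 + 43.58*λ + 54.464 = 0.
Factor: (λ + 3.2)(λ + 3.7)(λ + 4.6) = 0.
Roots: -3.2, -3.7, -4.6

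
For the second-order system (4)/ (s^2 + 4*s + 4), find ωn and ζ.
Standard form: ωn²/(s²+2ζωn·s+ωn²).
const=4=ωn² → ωn=2, s coeff=4=2ζωn → ζ=1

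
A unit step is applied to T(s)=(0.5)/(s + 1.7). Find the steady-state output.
FVT: lim_{t→∞} y(t) = lim_{s→0} s*Y(s) where Y(s) = T(s)/s.
= lim_{s→0} T(s) = T(0) = num(0)/den(0) = 0.5/1.7 = 0.2941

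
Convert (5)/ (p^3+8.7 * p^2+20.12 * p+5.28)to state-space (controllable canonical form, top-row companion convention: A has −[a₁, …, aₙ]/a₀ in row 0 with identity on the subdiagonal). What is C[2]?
Reachable canonical form: C = numerator coefficients (right-aligned, zero-padded to length n).
num = 5, C = [[0, 0, 5]].
C[2] = 5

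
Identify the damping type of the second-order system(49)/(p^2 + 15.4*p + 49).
Standard form: ωn²/(p²+2ζωn·p+ωn²) gives ωn=7, ζ=1.1.
Overdamped (ζ = 1.1 > 1)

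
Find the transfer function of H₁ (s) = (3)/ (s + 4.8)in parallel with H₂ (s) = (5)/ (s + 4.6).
Parallel: H = H₁ + H₂ = (n₁·d₂ + n₂·d₁)/(d₁·d₂).
n₁·d₂ = 3*s + 13.8. n₂·d₁ = 5*s + 24. Sum = 8*s + 37.8. d₁·d₂ = s^2 + 9.4*s + 22.08.
H(s) = (8*s + 37.8)/(s^2 + 9.4*s + 22.08)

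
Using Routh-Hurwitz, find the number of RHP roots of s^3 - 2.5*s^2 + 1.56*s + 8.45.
Routh array:
s^3: [1, 1.56]; s^2: [-2.5, 8.45]; s^1: [4.94]; s^0: [8.45]
First column: [1, -2.5, 4.94, 8.45]. Sign changes = RHP roots = 2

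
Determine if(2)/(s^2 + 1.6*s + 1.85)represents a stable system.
Denominator: s^2 + 1.6*s + 1.85. Poles: -0.8 + 1.1j, -0.8 - 1.1j. All Re(p)<0: Yes (stable)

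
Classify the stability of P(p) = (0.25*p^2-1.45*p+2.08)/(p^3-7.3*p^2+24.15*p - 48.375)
Denominator: p^3 - 7.3*p^2 + 24.15*p - 48.375 = (p - 4.3)(p^2 - 3*p + 11.25). Poles: 1.5 + 3j, 1.5 - 3j, 4.3. Unstable (3 pole(s) in RHP)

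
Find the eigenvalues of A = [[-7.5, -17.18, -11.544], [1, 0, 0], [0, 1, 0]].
Eigenvalues solve det(λI - A) = 0.
Characteristic polynomial: λ^3 + 7.5*λ^2 + 17.18*λ + 11.544 = 0.
Factor: (λ + 1.2)(λ + 2.6)(λ + 3.7) = 0.
Roots: -1.2, -2.6, -3.7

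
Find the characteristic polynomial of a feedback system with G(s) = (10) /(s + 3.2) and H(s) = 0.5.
Characteristic poly = G_den * H_den + G_num * H_num = (s + 3.2) + (5) = s + 8.2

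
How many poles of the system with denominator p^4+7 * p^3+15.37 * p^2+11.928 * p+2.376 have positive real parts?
p^4 + 7*p^3 + 15.37*p^2 + 11.928*p + 2.376 = (p + 0.3)(p + 1.1)(p + 3.6)(p + 2). Poles: -0.3, -1.1, -2, -3.6. RHP poles (Re>0): 0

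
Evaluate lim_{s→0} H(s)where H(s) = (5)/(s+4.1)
DC gain = H(0) = num(0)/den(0) = 5/4.1 = 1.22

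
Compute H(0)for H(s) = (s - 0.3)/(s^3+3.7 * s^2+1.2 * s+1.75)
DC gain = H(0) = num(0)/den(0) = -0.3/1.75 = -0.1714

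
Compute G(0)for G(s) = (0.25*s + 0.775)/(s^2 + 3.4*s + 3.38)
DC gain = G(0) = num(0)/den(0) = 0.775/3.38 = 0.2293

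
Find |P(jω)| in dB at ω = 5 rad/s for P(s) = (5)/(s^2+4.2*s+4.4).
Substitute s = j*5: P(j5) = -0.119026 - 0.121337j.
|P(j5)| = sqrt(Re² + Im²) = 0.17.
20*log₁₀(0.17) = -15.39 dB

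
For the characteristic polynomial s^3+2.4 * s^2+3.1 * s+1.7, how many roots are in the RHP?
s^3 + 2.4*s^2 + 3.1*s + 1.7 = (s + 1)(s^2 + 1.4*s + 1.7). Poles: -0.7 + 1.1j, -0.7 - 1.1j, -1. RHP poles (Re>0): 0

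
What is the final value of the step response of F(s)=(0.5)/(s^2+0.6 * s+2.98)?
FVT: lim_{t→∞} y(t) = lim_{s→0} s*Y(s) where Y(s) = F(s)/s.
= lim_{s→0} F(s) = F(0) = num(0)/den(0) = 0.5/2.98 = 0.1678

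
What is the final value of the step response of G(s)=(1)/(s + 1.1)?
FVT: lim_{t→∞} y(t) = lim_{s→0} s*Y(s) where Y(s) = G(s)/s.
= lim_{s→0} G(s) = G(0) = num(0)/den(0) = 1/1.1 = 0.9091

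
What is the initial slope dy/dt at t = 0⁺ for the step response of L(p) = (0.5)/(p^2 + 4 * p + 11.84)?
IVT: y'(0⁺) = lim_{p→∞} p²·Y(p) = lim_{p→∞} p·L(p).
deg(num) = 0, deg(den) = 2, relative degree = 2 ≥ 2, so p·L(p) → 0. Initial slope = 0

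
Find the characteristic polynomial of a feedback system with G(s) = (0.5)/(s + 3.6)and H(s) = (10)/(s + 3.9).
Characteristic poly = G_den * H_den + G_num * H_num = (s^2 + 7.5*s + 14.04) + (5) = s^2 + 7.5*s + 19.04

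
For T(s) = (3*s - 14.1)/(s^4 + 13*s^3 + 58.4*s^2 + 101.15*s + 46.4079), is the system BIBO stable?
Denominator: s^4 + 13*s^3 + 58.4*s^2 + 101.15*s + 46.4079 = (s + 0.7)(s + 4.9)(s + 4.1)(s + 3.3). Poles: -0.7, -3.3, -4.1, -4.9. All Re(p)<0: Yes (stable)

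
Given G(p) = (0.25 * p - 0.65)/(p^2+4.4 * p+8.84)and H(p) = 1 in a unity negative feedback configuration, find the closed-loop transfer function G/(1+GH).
Closed-loop T = G/(1+GH).
Numerator: G_num * H_den = 0.25*p - 0.65.
Denominator: G_den * H_den + G_num * H_num = (p^2 + 4.4*p + 8.84) + (0.25*p - 0.65) = p^2 + 4.65*p + 8.19.
T(p) = (0.25*p - 0.65)/(p^2 + 4.65*p + 8.19)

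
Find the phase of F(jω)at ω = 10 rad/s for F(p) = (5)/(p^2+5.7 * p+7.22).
Substitute p = j*10: F(j10) = -0.0391241 - 0.0240362j.
∠F(j10) = atan2(Im, Re) = atan2(-0.0240362, -0.0391241) = -148.44°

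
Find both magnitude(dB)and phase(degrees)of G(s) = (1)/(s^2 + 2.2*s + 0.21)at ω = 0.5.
Substitute s = j*0.5: G(j0.5) = -0.0330142 - 0.90789j.
|G| = 20*log₁₀(sqrt(Re²+Im²)) = -0.83 dB.
∠G = atan2(Im, Re) = -92.08°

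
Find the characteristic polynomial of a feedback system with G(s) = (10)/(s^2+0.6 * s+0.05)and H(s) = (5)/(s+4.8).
Characteristic poly = G_den * H_den + G_num * H_num = (s^3 + 5.4*s^2 + 2.93*s + 0.24) + (50) = s^3 + 5.4*s^2 + 2.93*s + 50.24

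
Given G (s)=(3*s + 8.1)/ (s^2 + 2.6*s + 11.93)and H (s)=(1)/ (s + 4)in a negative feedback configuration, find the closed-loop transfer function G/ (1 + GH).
Closed-loop T = G/(1+GH).
Numerator: G_num * H_den = 3*s^2 + 20.1*s + 32.4.
Denominator: G_den * H_den + G_num * H_num = (s^3 + 6.6*s^2 + 22.33*s + 47.72) + (3*s + 8.1) = s^3 + 6.6*s^2 + 25.33*s + 55.82.
T(s) = (3*s^2 + 20.1*s + 32.4)/(s^3 + 6.6*s^2 + 25.33*s + 55.82)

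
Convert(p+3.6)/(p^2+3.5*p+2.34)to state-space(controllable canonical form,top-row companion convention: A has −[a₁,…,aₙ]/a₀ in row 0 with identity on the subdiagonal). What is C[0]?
Reachable canonical form: C = numerator coefficients (right-aligned, zero-padded to length n).
num = p + 3.6, C = [[1, 3.6]].
C[0] = 1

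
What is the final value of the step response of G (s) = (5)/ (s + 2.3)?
FVT: lim_{t→∞} y(t) = lim_{s→0} s*Y(s) where Y(s) = G(s)/s.
= lim_{s→0} G(s) = G(0) = num(0)/den(0) = 5/2.3 = 2.174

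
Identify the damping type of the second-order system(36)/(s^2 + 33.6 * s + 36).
Standard form: ωn²/(s²+2ζωn·s+ωn²) gives ωn=6, ζ=2.8.
Overdamped (ζ = 2.8 > 1)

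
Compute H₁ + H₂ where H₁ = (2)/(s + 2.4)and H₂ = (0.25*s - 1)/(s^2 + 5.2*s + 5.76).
Parallel: H = H₁ + H₂ = (n₁·d₂ + n₂·d₁)/(d₁·d₂).
n₁·d₂ = 2*s^2 + 10.4*s + 11.52. n₂·d₁ = 0.25*s^2 - 0.4*s - 2.4. Sum = 2.25*s^2 + 10*s + 9.12. d₁·d₂ = s^3 + 7.6*s^2 + 18.24*s + 13.824.
H(s) = (2.25*s^2 + 10*s + 9.12)/(s^3 + 7.6*s^2 + 18.24*s + 13.824)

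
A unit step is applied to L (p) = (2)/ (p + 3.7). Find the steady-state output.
FVT: lim_{t→∞} y(t) = lim_{p→0} p*Y(p) where Y(p) = L(p)/p.
= lim_{p→0} L(p) = L(0) = num(0)/den(0) = 2/3.7 = 0.5405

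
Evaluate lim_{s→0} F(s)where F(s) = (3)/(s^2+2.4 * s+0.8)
DC gain = F(0) = num(0)/den(0) = 3/0.8 = 3.75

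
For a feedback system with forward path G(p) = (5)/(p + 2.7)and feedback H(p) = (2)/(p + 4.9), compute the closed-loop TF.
Closed-loop T = G/(1+GH).
Numerator: G_num * H_den = 5*p + 24.5.
Denominator: G_den * H_den + G_num * H_num = (p^2 + 7.6*p + 13.23) + (10) = p^2 + 7.6*p + 23.23.
T(p) = (5*p + 24.5)/(p^2 + 7.6*p + 23.23)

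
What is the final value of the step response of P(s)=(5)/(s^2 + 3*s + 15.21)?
FVT: lim_{t→∞} y(t) = lim_{s→0} s*Y(s) where Y(s) = P(s)/s.
= lim_{s→0} P(s) = P(0) = num(0)/den(0) = 5/15.21 = 0.3287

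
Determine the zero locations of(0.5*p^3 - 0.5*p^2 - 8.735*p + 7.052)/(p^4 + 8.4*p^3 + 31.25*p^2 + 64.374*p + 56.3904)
Set numerator = 0: 0.5*p^3 - 0.5*p^2 - 8.735*p + 7.052 = 0.5*(p - 4.3)(p - 0.8)(p + 4.1) = 0 → Zeros: -4.1, 0.8, 4.3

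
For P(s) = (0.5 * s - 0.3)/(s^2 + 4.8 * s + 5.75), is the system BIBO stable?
Denominator: s^2 + 4.8*s + 5.75 = (s + 2.3)(s + 2.5). Poles: -2.3, -2.5. All Re(p)<0: Yes (stable)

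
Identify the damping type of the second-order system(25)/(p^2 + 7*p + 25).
Standard form: ωn²/(p²+2ζωn·p+ωn²) gives ωn=5, ζ=0.7.
Underdamped (ζ = 0.7 < 1)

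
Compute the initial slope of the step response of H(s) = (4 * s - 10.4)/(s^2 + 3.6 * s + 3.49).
IVT: y'(0⁺) = lim_{s→∞} s²·Y(s) = lim_{s→∞} s·H(s).
deg(num) = 1, deg(den) = 2, relative degree = 1, so s·H(s) → (leading num)/(leading den) = 4/1 = 4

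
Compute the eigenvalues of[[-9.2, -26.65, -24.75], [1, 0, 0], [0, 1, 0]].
Eigenvalues solve det(λI - A) = 0.
Characteristic polynomial: λ^3 + 9.2*λ^2 + 26.65*λ + 24.75 = 0.
Factor: (λ + 2.5)(λ + 4.5)(λ + 2.2) = 0.
Roots: -2.2, -2.5, -4.5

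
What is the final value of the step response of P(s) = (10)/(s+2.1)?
FVT: lim_{t→∞} y(t) = lim_{s→0} s*Y(s) where Y(s) = P(s)/s.
= lim_{s→0} P(s) = P(0) = num(0)/den(0) = 10/2.1 = 4.762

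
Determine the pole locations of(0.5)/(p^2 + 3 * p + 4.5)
Set denominator = 0: p^2 + 3*p + 4.5 = 0 → Poles: -1.5 + 1.5j, -1.5 - 1.5j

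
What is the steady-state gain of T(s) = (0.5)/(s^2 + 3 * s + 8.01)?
DC gain = T(0) = num(0)/den(0) = 0.5/8.01 = 0.06242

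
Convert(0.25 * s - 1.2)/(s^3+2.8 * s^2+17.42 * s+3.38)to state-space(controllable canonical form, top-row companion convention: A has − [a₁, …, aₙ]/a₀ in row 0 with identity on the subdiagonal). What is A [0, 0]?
Reachable canonical form for den = s^3 + 2.8*s^2 + 17.42*s + 3.38: top row of A = -[a₁,a₂,...,aₙ]/a₀, ones on the subdiagonal, zeros elsewhere.
A = [[-2.8, -17.42, -3.38], [1, 0, 0], [0, 1, 0]].
A[0,0] = -2.8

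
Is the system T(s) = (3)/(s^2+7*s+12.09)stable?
Denominator: s^2 + 7*s + 12.09 = (s + 3.9)(s + 3.1). Poles: -3.1, -3.9. All Re(p)<0: Yes (stable)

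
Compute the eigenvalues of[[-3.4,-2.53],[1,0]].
Eigenvalues solve det(λI - A) = 0.
Characteristic polynomial: λ^2 + 3.4*λ + 2.53 = 0.
Factor: (λ + 1.1)(λ + 2.3) = 0.
Roots: -1.1, -2.3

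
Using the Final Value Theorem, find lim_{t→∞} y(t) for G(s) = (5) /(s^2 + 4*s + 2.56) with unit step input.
FVT: lim_{t→∞} y(t) = lim_{s→0} s*Y(s) where Y(s) = G(s)/s.
= lim_{s→0} G(s) = G(0) = num(0)/den(0) = 5/2.56 = 1.953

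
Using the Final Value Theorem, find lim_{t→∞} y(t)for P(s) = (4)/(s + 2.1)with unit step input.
FVT: lim_{t→∞} y(t) = lim_{s→0} s*Y(s) where Y(s) = P(s)/s.
= lim_{s→0} P(s) = P(0) = num(0)/den(0) = 4/2.1 = 1.905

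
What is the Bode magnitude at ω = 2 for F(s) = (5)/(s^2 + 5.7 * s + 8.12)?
Substitute s = j*2: F(j2) = 0.140199 - 0.387928j.
|F(j2)| = sqrt(Re² + Im²) = 0.4125.
20*log₁₀(0.4125) = -7.69 dB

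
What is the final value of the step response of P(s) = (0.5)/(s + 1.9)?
FVT: lim_{t→∞} y(t) = lim_{s→0} s*Y(s) where Y(s) = P(s)/s.
= lim_{s→0} P(s) = P(0) = num(0)/den(0) = 0.5/1.9 = 0.2632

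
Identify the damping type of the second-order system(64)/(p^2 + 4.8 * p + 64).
Standard form: ωn²/(p²+2ζωn·p+ωn²) gives ωn=8, ζ=0.3.
Underdamped (ζ = 0.3 < 1)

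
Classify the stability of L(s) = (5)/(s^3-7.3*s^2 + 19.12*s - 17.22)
Denominator: s^3 - 7.3*s^2 + 19.12*s - 17.22 = (s - 2.1)(s^2 - 5.2*s + 8.2). Poles: 2.1, 2.6 + 1.2j, 2.6 - 1.2j. Unstable (3 pole(s) in RHP)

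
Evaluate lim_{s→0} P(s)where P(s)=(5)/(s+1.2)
DC gain = P(0) = num(0)/den(0) = 5/1.2 = 4.167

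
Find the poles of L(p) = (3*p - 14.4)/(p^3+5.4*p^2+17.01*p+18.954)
Set denominator = 0: p^3 + 5.4*p^2 + 17.01*p + 18.954 = (p + 1.8)(p^2 + 3.6*p + 10.53) = 0 → Poles: -1.8, -1.8 + 2.7j, -1.8 - 2.7j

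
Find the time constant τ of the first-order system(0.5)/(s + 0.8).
First-order system: τ = -1/pole. Pole = -0.8. τ = -1/(-0.8) = 1.25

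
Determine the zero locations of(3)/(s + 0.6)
Numerator is a nonzero constant (3) → Zeros: none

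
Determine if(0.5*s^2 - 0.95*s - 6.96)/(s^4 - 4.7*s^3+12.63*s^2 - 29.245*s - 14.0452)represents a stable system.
Denominator: s^4 - 4.7*s^3 + 12.63*s^2 - 29.245*s - 14.0452 = (s - 3.7)(s + 0.4)(s^2 - 1.4*s + 9.49). Poles: -0.4, 0.7 + 3j, 0.7 - 3j, 3.7. All Re(p)<0: No (unstable)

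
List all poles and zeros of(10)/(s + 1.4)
Set denominator = 0: s + 1.4 = 0 → Poles: -1.4
Numerator is a nonzero constant (10) → Zeros: none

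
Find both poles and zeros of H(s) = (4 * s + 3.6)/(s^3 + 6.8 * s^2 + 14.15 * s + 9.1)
Set denominator = 0: s^3 + 6.8*s^2 + 14.15*s + 9.1 = (s + 2)(s + 1.3)(s + 3.5) = 0 → Poles: -1.3, -2, -3.5
Set numerator = 0: 4*s + 3.6 = 0 → Zeros: -0.9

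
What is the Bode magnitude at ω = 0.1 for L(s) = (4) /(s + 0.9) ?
Substitute s = j*0.1: L(j0.1) = 4.39024 - 0.487805j.
|L(j0.1)| = sqrt(Re² + Im²) = 4.417.
20*log₁₀(4.417) = 12.90 dB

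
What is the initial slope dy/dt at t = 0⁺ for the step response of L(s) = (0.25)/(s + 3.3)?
IVT: y'(0⁺) = lim_{s→∞} s²·Y(s) = lim_{s→∞} s·L(s).
deg(num) = 0, deg(den) = 1, relative degree = 1, so s·L(s) → (leading num)/(leading den) = 0.25/1 = 0.25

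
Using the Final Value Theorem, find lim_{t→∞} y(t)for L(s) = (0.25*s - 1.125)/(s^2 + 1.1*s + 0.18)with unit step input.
FVT: lim_{t→∞} y(t) = lim_{s→0} s*Y(s) where Y(s) = L(s)/s.
= lim_{s→0} L(s) = L(0) = num(0)/den(0) = -1.125/0.18 = -6.25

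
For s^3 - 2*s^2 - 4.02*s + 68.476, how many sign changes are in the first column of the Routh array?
Routh array:
s^3: [1, -4.02]; s^2: [-2, 68.476]; s^1: [30.218]; s^0: [68.476]
First column: [1, -2, 30.218, 68.476]. Sign changes = 2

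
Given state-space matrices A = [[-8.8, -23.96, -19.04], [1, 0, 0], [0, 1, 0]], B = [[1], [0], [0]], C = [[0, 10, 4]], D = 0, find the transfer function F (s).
F(s) = C(sI - A)⁻¹B + D.
Characteristic polynomial det(sI - A) = s^3 + 8.8*s^2 + 23.96*s + 19.04.
Numerator from C·adj(sI-A)·B + D·det(sI-A) = 10*s + 4.
F(s) = (10*s + 4)/(s^3 + 8.8*s^2 + 23.96*s + 19.04)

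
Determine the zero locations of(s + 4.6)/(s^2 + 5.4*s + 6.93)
Set numerator = 0: s + 4.6 = 0 → Zeros: -4.6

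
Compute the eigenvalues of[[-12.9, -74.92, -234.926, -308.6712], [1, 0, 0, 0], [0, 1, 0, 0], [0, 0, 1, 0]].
Eigenvalues solve det(λI - A) = 0.
Characteristic polynomial: λ^4 + 12.9*λ^3 + 74.92*λ^2 + 234.926*λ + 308.6712 = 0.
Factor: (λ + 4.3)(λ + 3.6)(λ^2 + 5*λ + 19.94) = 0.
Roots: -2.5 + 3.7j, -2.5 - 3.7j, -3.6, -4.3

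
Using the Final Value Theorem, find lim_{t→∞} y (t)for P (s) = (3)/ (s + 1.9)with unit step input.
FVT: lim_{t→∞} y(t) = lim_{s→0} s*Y(s) where Y(s) = P(s)/s.
= lim_{s→0} P(s) = P(0) = num(0)/den(0) = 3/1.9 = 1.579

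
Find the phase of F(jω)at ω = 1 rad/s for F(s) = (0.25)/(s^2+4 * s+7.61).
Substitute s = j*1: F(j1) = 0.0276837 - 0.0167526j.
∠F(j1) = atan2(Im, Re) = atan2(-0.0167526, 0.0276837) = -31.18°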